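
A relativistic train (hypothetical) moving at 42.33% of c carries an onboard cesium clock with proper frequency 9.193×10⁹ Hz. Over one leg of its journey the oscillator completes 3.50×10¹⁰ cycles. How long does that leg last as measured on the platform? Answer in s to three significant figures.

β = 0.4233; γ = 1/√(1 − 0.4233²) = 1/√0.8208 = 1.104
Proper time for N cycles: τ = N/f = 3.50×10¹⁰/(9.193×10⁹) = 3.807×10⁰ s = 3.807 s.
Lab-frame duration Δt = γτ = 1.104 × 3.807 = 4.202 s.

Δt = 4.20 s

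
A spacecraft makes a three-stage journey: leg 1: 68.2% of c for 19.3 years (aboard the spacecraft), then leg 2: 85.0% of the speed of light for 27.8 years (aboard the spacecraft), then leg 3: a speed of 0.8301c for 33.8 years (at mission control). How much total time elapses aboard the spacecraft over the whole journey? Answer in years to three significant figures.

τ = 65.9 years

Leg 1: 19.3 years is already measured aboard the spacecraft.
Leg 2: 27.8 years is already measured aboard the spacecraft.
Leg 3: γ = 1/√(1 − 0.8301²) = 1/√0.3109 = 1.793; τ_3 = 33.8/1.793 = 18.85 years.
Total: 19.30 + 27.80 + 18.85 years.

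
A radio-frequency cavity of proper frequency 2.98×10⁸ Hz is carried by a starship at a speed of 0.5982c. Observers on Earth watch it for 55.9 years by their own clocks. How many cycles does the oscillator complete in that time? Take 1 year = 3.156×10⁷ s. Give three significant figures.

γ = 1/√(1 − 0.5982²) = 1/√0.6422 = 1.248
During 55.9 years of lab time, the oscillator's proper time advances by τ = Δt/γ = 55.9/1.248 = 44.80 years = 1.414×10⁹ s.
N = f × τ = 2.98×10⁸ × 1.414×10⁹ = 4.213×10¹⁷.

N = 4.21×10¹⁷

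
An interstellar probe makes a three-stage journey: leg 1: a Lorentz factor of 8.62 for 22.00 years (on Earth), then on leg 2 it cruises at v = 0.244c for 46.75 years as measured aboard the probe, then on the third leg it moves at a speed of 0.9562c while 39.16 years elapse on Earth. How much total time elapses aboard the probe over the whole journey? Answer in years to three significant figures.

Leg 1: γ = 8.62; τ_1 = 22.00/8.620 = 2.552 years.
Leg 2: 46.75 years is already measured aboard the probe.
Leg 3: γ = 1/√(1 − 0.9562²) = 1/√0.08568 = 3.416; τ_3 = 39.16/3.416 = 11.46 years.
Total: 2.552 + 46.75 + 11.46 years.

τ = 60.8 years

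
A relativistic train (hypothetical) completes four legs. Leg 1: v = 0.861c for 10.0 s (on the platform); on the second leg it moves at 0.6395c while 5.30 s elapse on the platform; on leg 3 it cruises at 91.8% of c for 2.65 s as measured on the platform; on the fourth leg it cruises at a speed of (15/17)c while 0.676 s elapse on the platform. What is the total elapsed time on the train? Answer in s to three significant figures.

Leg 1: γ = 1/√(1 − 0.861²) = 1/√0.2587 = 1.966; τ_1 = 10.0/1.966 = 5.086 s.
Leg 2: γ = 1/√(1 − 0.6395²) = 1/√0.5910 = 1.301; τ_2 = 5.30/1.301 = 4.075 s.
Leg 3: β = 0.918; γ = 1/√(1 − 0.918²) = 1/√0.1573 = 2.522; τ_3 = 2.65/2.522 = 1.051 s.
Leg 4: γ = 1/√(1 − (15/17)²) = 17/8 = 2.125; τ_4 = 0.676/2.125 = 0.3181 s.
Total: 5.086 + 4.075 + 1.051 + 0.3181 s.

τ = 10.5 s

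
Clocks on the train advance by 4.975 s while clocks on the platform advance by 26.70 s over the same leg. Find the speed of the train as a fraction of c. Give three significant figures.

The proper time is measured on the train (both events occur at the train's location); Δt is measured on the platform. γ = Δt/τ = 26.70/4.975 = 5.367.
β = √(1 − 1/γ²) = √(1 − 0.03472) = √0.9653

β = 0.982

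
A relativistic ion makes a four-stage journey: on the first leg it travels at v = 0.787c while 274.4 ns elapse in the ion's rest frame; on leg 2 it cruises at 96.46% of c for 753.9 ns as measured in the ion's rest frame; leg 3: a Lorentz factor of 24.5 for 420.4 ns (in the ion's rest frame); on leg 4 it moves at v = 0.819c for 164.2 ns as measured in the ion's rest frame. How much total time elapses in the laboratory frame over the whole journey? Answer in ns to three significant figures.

Leg 1: γ = 1/√(1 − 0.787²) = 1/√0.3806 = 1.621; Δt_1 = 1.621 × 274.4 = 444.8 ns.
Leg 2: β = 0.9646; γ = 1/√(1 − 0.9646²) = 1/√0.06955 = 3.792; Δt_2 = 3.792 × 753.9 = 2859 ns.
Leg 3: γ = 24.5; Δt_3 = 24.50 × 420.4 = 1.030×10⁴ ns.
Leg 4: γ = 1/√(1 − 0.819²) = 1/√0.3292 = 1.743; Δt_4 = 1.743 × 164.2 = 286.2 ns.
Total: 444.8 + 2859 + 1.030×10⁴ + 286.2 ns.

Δt = 1.39×10⁴ ns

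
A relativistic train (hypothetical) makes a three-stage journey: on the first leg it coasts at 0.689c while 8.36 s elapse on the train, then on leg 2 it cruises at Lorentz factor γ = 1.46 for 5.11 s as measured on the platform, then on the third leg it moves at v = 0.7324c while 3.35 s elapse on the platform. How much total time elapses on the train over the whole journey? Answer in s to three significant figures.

τ = 14.1 s

Leg 1: 8.36 s is already measured on the train.
Leg 2: γ = 1.46; τ_2 = 5.11/1.460 = 3.500 s.
Leg 3: γ = 1/√(1 − 0.7324²) = 1/√0.4636 = 1.469; τ_3 = 3.35/1.469 = 2.281 s.
Total: 8.360 + 3.500 + 2.281 s.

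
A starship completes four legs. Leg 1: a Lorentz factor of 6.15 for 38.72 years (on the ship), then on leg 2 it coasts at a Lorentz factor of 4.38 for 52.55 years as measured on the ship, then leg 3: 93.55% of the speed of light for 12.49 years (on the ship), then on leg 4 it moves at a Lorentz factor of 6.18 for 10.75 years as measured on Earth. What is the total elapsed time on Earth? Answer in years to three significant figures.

Δt = 514 years

Leg 1: γ = 6.15; Δt_1 = 6.150 × 38.72 = 238.1 years.
Leg 2: γ = 4.38; Δt_2 = 4.380 × 52.55 = 230.2 years.
Leg 3: β = 0.9355; γ = 1/√(1 − 0.9355²) = 1/√0.1248 = 2.830; Δt_3 = 2.830 × 12.49 = 35.35 years.
Leg 4: 10.75 years is already measured on Earth.
Total: 238.1 + 230.2 + 35.35 + 10.75 years.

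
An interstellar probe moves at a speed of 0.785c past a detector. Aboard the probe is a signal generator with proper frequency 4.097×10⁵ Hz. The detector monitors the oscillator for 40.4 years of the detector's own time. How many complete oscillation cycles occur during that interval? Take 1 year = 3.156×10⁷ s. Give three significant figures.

N = 3.24×10¹⁴

γ = 1/√(1 − 0.785²) = 1/√0.3838 = 1.614
During 40.4 years of lab time, the oscillator's proper time advances by τ = Δt/γ = 40.4/1.614 = 25.03 years = 7.899×10⁸ s.
N = f × τ = 4.097×10⁵ × 7.899×10⁸ = 3.236×10¹⁴.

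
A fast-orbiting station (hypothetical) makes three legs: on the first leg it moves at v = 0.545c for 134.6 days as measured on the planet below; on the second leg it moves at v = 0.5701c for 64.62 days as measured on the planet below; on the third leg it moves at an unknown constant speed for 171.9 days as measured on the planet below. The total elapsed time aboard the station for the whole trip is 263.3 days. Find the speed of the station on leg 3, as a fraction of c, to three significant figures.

β = 0.824

Leg 1: γ = 1/√(1 − 0.545²) = 1/√0.7030 = 1.193; τ_1 = 134.6/1.193 = 112.9 days.
Leg 2: γ = 1/√(1 − 0.5701²) = 1/√0.6750 = 1.217; τ_2 = 64.62/1.217 = 53.09 days.
Leg 3: speed unknown; τ_3 = 171.9/γ_3.
Total proper time: 112.9 + 53.09 + τ_3 = 263.3, so τ_3 = 263.3 − 165.9 = 97.36 days.
γ_3 = 171.9/97.36 = 1.766; β = √(1 − 1/γ²) = √0.6792.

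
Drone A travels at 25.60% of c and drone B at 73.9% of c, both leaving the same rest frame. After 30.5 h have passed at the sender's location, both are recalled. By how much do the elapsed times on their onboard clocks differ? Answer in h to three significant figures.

A: β = 0.2560; γ = 1/√(1 − 0.2560²) = 1/√0.9345 = 1.034; τ_A = 30.5/1.034 = 29.48 h.
B: β = 0.739; γ = 1/√(1 − 0.739²) = 1/√0.4539 = 1.484; τ_B = 30.5/1.484 = 20.55 h.

|τ_A − τ_B| = 8.94 h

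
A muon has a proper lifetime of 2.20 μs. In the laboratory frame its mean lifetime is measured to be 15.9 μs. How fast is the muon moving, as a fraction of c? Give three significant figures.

γ = Δt/τ₀ = 15.9/2.20 = 7.227
β = √(1 − 1/γ²) = √(1 − 0.01914) = √0.9809

β = 0.990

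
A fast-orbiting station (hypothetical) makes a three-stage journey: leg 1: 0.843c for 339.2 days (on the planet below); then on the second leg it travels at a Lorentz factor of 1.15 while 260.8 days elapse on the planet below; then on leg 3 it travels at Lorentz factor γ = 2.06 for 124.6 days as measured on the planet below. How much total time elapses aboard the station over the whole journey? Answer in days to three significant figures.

Leg 1: γ = 1/√(1 − 0.843²) = 1/√0.2894 = 1.859; τ_1 = 339.2/1.859 = 182.5 days.
Leg 2: γ = 1.15; τ_2 = 260.8/1.150 = 226.8 days.
Leg 3: γ = 2.06; τ_3 = 124.6/2.060 = 60.49 days.
Total: 182.5 + 226.8 + 60.49 days.

τ = 470 days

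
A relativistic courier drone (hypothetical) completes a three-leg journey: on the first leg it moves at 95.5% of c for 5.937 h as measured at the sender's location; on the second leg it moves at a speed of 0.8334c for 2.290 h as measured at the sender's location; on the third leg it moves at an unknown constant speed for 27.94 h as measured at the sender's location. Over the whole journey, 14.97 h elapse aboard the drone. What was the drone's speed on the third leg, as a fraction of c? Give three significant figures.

β = 0.904

Leg 1: β = 0.955; γ = 1/√(1 − 0.955²) = 1/√0.08798 = 3.371; τ_1 = 5.937/3.371 = 1.761 h.
Leg 2: γ = 1/√(1 − 0.8334²) = 1/√0.3054 = 1.809; τ_2 = 2.290/1.809 = 1.266 h.
Leg 3: speed unknown; τ_3 = 27.94/γ_3.
Total proper time: 1.761 + 1.266 + τ_3 = 14.97, so τ_3 = 14.97 − 3.027 = 11.94 h.
γ_3 = 27.94/11.94 = 2.339; β = √(1 − 1/γ²) = √0.8173.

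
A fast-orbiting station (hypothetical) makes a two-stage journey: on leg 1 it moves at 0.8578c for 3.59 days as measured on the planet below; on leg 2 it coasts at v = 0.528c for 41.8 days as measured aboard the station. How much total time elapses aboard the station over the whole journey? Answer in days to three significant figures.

Leg 1: γ = 1/√(1 − 0.8578²) = 1/√0.2642 = 1.946; τ_1 = 3.59/1.946 = 1.845 days.
Leg 2: 41.8 days is already measured aboard the station.
Total: 1.845 + 41.80 days.

τ = 43.6 days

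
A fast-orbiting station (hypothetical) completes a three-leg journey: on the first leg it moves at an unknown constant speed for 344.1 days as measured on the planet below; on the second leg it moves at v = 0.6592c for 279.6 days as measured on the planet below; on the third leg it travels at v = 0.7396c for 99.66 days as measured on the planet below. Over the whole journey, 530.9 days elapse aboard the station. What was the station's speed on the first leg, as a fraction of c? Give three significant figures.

β = 0.676

Leg 1: speed unknown; τ_1 = 344.1/γ_1.
Leg 2: γ = 1/√(1 − 0.6592²) = 1/√0.5655 = 1.330; τ_2 = 279.6/1.330 = 210.3 days.
Leg 3: γ = 1/√(1 − 0.7396²) = 1/√0.4530 = 1.486; τ_3 = 99.66/1.486 = 67.08 days.
Total proper time: τ_1 + 210.3 + 67.08 = 530.9, so τ_1 = 530.9 − 277.3 = 253.6 days.
γ_1 = 344.1/253.6 = 1.357; β = √(1 − 1/γ²) = √0.4569.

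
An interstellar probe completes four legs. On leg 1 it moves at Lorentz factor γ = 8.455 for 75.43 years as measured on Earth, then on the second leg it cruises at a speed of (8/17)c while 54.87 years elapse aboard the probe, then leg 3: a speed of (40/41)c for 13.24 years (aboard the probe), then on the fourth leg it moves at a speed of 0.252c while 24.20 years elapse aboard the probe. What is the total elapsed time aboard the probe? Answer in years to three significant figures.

τ = 101 years

Leg 1: γ = 8.455; τ_1 = 75.43/8.455 = 8.921 years.
Leg 2: 54.87 years is already measured aboard the probe.
Leg 3: 13.24 years is already measured aboard the probe.
Leg 4: 24.20 years is already measured aboard the probe.
Total: 8.921 + 54.87 + 13.24 + 24.20 years.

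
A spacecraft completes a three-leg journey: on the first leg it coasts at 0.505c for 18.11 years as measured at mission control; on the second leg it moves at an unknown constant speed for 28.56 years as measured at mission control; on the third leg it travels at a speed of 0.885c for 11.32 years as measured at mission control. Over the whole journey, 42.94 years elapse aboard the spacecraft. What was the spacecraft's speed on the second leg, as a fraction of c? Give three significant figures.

Leg 1: γ = 1/√(1 − 0.505²) = 1/√0.7450 = 1.159; τ_1 = 18.11/1.159 = 15.63 years.
Leg 2: speed unknown; τ_2 = 28.56/γ_2.
Leg 3: γ = 1/√(1 − 0.885²) = 1/√0.2168 = 2.148; τ_3 = 11.32/2.148 = 5.270 years.
Total proper time: 15.63 + τ_2 + 5.270 = 42.94, so τ_2 = 42.94 − 20.90 = 22.04 years.
γ_2 = 28.56/22.04 = 1.296; β = √(1 − 1/γ²) = √0.4046.

β = 0.636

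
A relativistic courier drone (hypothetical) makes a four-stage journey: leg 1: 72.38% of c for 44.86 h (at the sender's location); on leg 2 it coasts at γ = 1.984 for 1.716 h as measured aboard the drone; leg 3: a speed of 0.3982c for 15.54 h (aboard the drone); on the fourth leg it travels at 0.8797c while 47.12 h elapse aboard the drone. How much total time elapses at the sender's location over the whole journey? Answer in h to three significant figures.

Leg 1: 44.86 h is already measured at the sender's location.
Leg 2: γ = 1.984; Δt_2 = 1.984 × 1.716 = 3.405 h.
Leg 3: γ = 1/√(1 − 0.3982²) = 1/√0.8414 = 1.090; Δt_3 = 1.090 × 15.54 = 16.94 h.
Leg 4: γ = 1/√(1 − 0.8797²) = 1/√0.2261 = 2.103; Δt_4 = 2.103 × 47.12 = 99.09 h.
Total: 44.86 + 3.405 + 16.94 + 99.09 h.

Δt = 164 h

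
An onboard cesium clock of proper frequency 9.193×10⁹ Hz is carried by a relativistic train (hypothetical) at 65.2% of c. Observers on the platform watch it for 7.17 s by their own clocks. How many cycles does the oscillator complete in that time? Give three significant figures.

N = 5.00×10¹⁰

β = 0.652; γ = 1/√(1 − 0.652²) = 1/√0.5749 = 1.319
During 7.17 s of lab time, the oscillator's proper time advances by τ = Δt/γ = 7.17/1.319 = 5.436 s = 5.436×10⁰ s.
N = f × τ = 9.193×10⁹ × 5.436×10⁰ = 4.998×10¹⁰.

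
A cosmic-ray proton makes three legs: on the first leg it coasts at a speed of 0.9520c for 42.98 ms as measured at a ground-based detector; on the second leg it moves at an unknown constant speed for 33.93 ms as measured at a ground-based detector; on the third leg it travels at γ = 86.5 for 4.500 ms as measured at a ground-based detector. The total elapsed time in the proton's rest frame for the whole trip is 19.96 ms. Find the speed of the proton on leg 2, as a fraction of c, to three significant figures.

Leg 1: γ = 1/√(1 − 0.9520²) = 1/√0.09370 = 3.267; τ_1 = 42.98/3.267 = 13.16 ms.
Leg 2: speed unknown; τ_2 = 33.93/γ_2.
Leg 3: γ = 86.5; τ_3 = 4.500/86.50 = 0.05202 ms.
Total proper time: 13.16 + τ_2 + 0.05202 = 19.96, so τ_2 = 19.96 − 13.21 = 6.752 ms.
γ_2 = 33.93/6.752 = 5.025; β = √(1 − 1/γ²) = √0.9604.

β = 0.980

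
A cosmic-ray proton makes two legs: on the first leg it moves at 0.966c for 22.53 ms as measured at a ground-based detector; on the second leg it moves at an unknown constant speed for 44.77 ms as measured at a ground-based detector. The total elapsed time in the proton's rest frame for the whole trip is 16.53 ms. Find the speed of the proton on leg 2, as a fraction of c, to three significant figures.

Leg 1: γ = 1/√(1 − 0.966²) = 1/√0.06684 = 3.868; τ_1 = 22.53/3.868 = 5.825 ms.
Leg 2: speed unknown; τ_2 = 44.77/γ_2.
Total proper time: 5.825 + τ_2 = 16.53, so τ_2 = 16.53 − 5.825 = 10.71 ms.
γ_2 = 44.77/10.71 = 4.182; β = √(1 − 1/γ²) = √0.9428.

β = 0.971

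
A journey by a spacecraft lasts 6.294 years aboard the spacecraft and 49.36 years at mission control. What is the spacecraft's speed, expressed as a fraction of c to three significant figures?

The proper time is measured aboard the spacecraft (both events occur at the spacecraft's location); Δt is measured at mission control. γ = Δt/τ = 49.36/6.294 = 7.842.
β = √(1 − 1/γ²) = √(1 − 0.01626) = √0.9837

β = 0.992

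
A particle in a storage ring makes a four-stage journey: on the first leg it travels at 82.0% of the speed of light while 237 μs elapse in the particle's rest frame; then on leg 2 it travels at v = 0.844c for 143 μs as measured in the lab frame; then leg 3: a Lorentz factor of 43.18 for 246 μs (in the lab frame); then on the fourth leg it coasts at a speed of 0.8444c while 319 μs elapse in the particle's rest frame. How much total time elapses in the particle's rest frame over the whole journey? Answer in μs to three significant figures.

Leg 1: 237 μs is already measured in the particle's rest frame.
Leg 2: γ = 1/√(1 − 0.844²) = 1/√0.2877 = 1.864; τ_2 = 143/1.864 = 76.70 μs.
Leg 3: γ = 43.18; τ_3 = 246/43.18 = 5.697 μs.
Leg 4: 319 μs is already measured in the particle's rest frame.
Total: 237.0 + 76.70 + 5.697 + 319.0 μs.

τ = 638 μs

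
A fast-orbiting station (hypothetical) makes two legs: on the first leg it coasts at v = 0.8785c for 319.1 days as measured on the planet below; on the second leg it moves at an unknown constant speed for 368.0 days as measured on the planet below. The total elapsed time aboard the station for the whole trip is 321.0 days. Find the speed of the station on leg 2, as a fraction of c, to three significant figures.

Leg 1: γ = 1/√(1 − 0.8785²) = 1/√0.2282 = 2.093; τ_1 = 319.1/2.093 = 152.4 days.
Leg 2: speed unknown; τ_2 = 368.0/γ_2.
Total proper time: 152.4 + τ_2 = 321.0, so τ_2 = 321.0 − 152.4 = 168.6 days.
γ_2 = 368.0/168.6 = 2.183; β = √(1 − 1/γ²) = √0.7902.

β = 0.889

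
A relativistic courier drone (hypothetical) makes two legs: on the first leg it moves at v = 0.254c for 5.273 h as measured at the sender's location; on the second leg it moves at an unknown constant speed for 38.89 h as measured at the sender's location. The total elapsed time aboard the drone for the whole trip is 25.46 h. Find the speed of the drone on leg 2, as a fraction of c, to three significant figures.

Leg 1: γ = 1/√(1 − 0.254²) = 1/√0.9355 = 1.034; τ_1 = 5.273/1.034 = 5.100 h.
Leg 2: speed unknown; τ_2 = 38.89/γ_2.
Total proper time: 5.100 + τ_2 = 25.46, so τ_2 = 25.46 − 5.100 = 20.36 h.
γ_2 = 38.89/20.36 = 1.910; β = √(1 − 1/γ²) = √0.7259.

β = 0.852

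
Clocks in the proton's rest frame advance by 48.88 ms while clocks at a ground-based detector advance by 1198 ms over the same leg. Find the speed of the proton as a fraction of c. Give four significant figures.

The proper time is measured in the proton's rest frame (both events occur at the proton's location); Δt is measured at a ground-based detector. γ = Δt/τ = 1198/48.88 = 24.51.
β = √(1 − 1/γ²) = √(1 − 0.001665) = √0.9983

v = 0.9992c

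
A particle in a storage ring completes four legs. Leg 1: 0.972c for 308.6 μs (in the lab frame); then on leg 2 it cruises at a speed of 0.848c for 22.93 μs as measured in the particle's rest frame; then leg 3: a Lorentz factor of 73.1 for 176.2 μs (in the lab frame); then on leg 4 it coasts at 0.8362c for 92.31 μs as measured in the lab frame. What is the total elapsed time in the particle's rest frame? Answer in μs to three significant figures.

Leg 1: γ = 1/√(1 − 0.972²) = 1/√0.05522 = 4.256; τ_1 = 308.6/4.256 = 72.52 μs.
Leg 2: 22.93 μs is already measured in the particle's rest frame.
Leg 3: γ = 73.1; τ_3 = 176.2/73.10 = 2.410 μs.
Leg 4: γ = 1/√(1 − 0.8362²) = 1/√0.3008 = 1.823; τ_4 = 92.31/1.823 = 50.63 μs.
Total: 72.52 + 22.93 + 2.410 + 50.63 μs.

τ = 148 μs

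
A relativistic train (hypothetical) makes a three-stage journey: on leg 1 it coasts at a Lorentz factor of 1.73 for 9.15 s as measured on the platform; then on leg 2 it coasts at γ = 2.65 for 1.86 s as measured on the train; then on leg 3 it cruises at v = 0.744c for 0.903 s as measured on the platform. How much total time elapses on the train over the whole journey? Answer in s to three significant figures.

Leg 1: γ = 1.73; τ_1 = 9.15/1.730 = 5.289 s.
Leg 2: 1.86 s is already measured on the train.
Leg 3: γ = 1/√(1 − 0.744²) = 1/√0.4465 = 1.497; τ_3 = 0.903/1.497 = 0.6034 s.
Total: 5.289 + 1.860 + 0.6034 s.

τ = 7.75 s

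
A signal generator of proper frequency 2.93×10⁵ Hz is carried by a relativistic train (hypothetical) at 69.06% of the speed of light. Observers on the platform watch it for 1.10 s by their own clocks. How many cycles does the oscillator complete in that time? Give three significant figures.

β = 0.6906; γ = 1/√(1 − 0.6906²) = 1/√0.5231 = 1.383
During 1.10 s of lab time, the oscillator's proper time advances by τ = Δt/γ = 1.10/1.383 = 0.7956 s = 7.956×10⁻¹ s.
N = f × τ = 2.93×10⁵ × 7.956×10⁻¹ = 2.331×10⁵.

N = 2.33×10⁵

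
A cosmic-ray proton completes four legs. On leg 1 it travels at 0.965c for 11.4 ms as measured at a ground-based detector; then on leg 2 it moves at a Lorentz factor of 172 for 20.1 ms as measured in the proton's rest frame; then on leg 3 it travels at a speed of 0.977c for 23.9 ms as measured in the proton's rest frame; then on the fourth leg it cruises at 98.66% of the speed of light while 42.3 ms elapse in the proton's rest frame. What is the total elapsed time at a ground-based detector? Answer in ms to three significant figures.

Leg 1: 11.4 ms is already measured at a ground-based detector.
Leg 2: γ = 172; Δt_2 = 172.0 × 20.1 = 3457 ms.
Leg 3: γ = 1/√(1 − 0.977²) = 1/√0.04547 = 4.690; Δt_3 = 4.690 × 23.9 = 112.1 ms.
Leg 4: β = 0.9866; γ = 1/√(1 − 0.9866²) = 1/√0.02662 = 6.129; Δt_4 = 6.129 × 42.3 = 259.3 ms.
Total: 11.40 + 3457 + 112.1 + 259.3 ms.

Δt = 3840 ms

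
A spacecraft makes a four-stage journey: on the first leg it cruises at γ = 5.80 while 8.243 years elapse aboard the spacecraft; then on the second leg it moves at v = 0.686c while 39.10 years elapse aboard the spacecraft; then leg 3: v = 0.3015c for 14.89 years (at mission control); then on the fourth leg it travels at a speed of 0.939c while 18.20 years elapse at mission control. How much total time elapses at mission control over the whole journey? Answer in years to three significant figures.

Leg 1: γ = 5.80; Δt_1 = 5.800 × 8.243 = 47.81 years.
Leg 2: γ = 1/√(1 − 0.686²) = 1/√0.5294 = 1.374; Δt_2 = 1.374 × 39.10 = 53.74 years.
Leg 3: 14.89 years is already measured at mission control.
Leg 4: 18.20 years is already measured at mission control.
Total: 47.81 + 53.74 + 14.89 + 18.20 years.

Δt = 135 years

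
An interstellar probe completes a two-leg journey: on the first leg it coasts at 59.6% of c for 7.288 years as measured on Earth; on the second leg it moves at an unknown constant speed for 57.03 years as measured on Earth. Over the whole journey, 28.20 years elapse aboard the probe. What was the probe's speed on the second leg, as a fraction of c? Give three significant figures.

Leg 1: β = 0.596; γ = 1/√(1 − 0.596²) = 1/√0.6448 = 1.245; τ_1 = 7.288/1.245 = 5.852 years.
Leg 2: speed unknown; τ_2 = 57.03/γ_2.
Total proper time: 5.852 + τ_2 = 28.20, so τ_2 = 28.20 − 5.852 = 22.35 years.
γ_2 = 57.03/22.35 = 2.552; β = √(1 − 1/γ²) = √0.8464.

β = 0.920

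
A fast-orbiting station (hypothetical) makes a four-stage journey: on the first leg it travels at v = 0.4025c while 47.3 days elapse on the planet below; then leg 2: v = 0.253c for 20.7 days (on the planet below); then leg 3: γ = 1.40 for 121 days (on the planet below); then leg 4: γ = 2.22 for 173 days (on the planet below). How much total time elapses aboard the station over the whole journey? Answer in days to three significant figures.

τ = 228 days

Leg 1: γ = 1/√(1 − 0.4025²) = 1/√0.8380 = 1.092; τ_1 = 47.3/1.092 = 43.30 days.
Leg 2: γ = 1/√(1 − 0.253²) = 1/√0.9360 = 1.034; τ_2 = 20.7/1.034 = 20.03 days.
Leg 3: γ = 1.40; τ_3 = 121/1.400 = 86.43 days.
Leg 4: γ = 2.22; τ_4 = 173/2.220 = 77.93 days.
Total: 43.30 + 20.03 + 86.43 + 77.93 days.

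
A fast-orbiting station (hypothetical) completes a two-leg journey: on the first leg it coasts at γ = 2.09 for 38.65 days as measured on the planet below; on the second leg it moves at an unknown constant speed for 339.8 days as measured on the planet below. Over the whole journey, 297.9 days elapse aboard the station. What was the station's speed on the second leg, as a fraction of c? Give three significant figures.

β = 0.569

Leg 1: γ = 2.09; τ_1 = 38.65/2.090 = 18.49 days.
Leg 2: speed unknown; τ_2 = 339.8/γ_2.
Total proper time: 18.49 + τ_2 = 297.9, so τ_2 = 297.9 − 18.49 = 279.4 days.
γ_2 = 339.8/279.4 = 1.216; β = √(1 − 1/γ²) = √0.3239.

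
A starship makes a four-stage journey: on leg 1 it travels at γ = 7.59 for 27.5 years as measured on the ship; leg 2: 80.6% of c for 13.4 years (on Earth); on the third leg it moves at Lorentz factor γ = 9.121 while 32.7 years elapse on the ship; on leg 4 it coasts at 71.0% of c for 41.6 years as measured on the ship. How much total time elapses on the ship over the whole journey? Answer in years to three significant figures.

τ = 110 years

Leg 1: 27.5 years is already measured on the ship.
Leg 2: β = 0.806; γ = 1/√(1 − 0.806²) = 1/√0.3504 = 1.689; τ_2 = 13.4/1.689 = 7.932 years.
Leg 3: 32.7 years is already measured on the ship.
Leg 4: 41.6 years is already measured on the ship.
Total: 27.50 + 7.932 + 32.70 + 41.60 years.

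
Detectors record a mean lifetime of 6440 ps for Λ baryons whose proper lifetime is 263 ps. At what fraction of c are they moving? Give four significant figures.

γ = Δt/τ₀ = 6440/263 = 24.49
β = √(1 − 1/γ²) = √(1 − 0.001668) = √0.9983

v = 0.9992c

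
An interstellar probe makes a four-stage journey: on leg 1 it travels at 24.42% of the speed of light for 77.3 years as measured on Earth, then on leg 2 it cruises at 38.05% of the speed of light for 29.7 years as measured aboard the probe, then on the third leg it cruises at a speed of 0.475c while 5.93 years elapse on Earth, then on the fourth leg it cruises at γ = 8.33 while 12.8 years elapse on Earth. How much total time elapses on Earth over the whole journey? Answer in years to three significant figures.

Leg 1: 77.3 years is already measured on Earth.
Leg 2: β = 0.3805; γ = 1/√(1 − 0.3805²) = 1/√0.8552 = 1.081; Δt_2 = 1.081 × 29.7 = 32.12 years.
Leg 3: 5.93 years is already measured on Earth.
Leg 4: 12.8 years is already measured on Earth.
Total: 77.30 + 32.12 + 5.930 + 12.80 years.

Δt = 128 years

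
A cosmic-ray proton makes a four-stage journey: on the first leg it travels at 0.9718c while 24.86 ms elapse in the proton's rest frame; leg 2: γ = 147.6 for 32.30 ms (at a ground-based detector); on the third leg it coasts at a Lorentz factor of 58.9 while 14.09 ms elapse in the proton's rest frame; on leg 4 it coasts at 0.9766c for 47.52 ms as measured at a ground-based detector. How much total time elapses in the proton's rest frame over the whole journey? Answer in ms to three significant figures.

Leg 1: 24.86 ms is already measured in the proton's rest frame.
Leg 2: γ = 147.6; τ_2 = 32.30/147.6 = 0.2188 ms.
Leg 3: 14.09 ms is already measured in the proton's rest frame.
Leg 4: γ = 1/√(1 − 0.9766²) = 1/√0.04625 = 4.650; τ_4 = 47.52/4.650 = 10.22 ms.
Total: 24.86 + 0.2188 + 14.09 + 10.22 ms.

τ = 49.4 ms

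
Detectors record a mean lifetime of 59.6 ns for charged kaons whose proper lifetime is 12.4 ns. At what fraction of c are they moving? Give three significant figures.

γ = Δt/τ₀ = 59.6/12.4 = 4.806
β = √(1 − 1/γ²) = √(1 − 0.04329) = √0.9567

v = 0.978c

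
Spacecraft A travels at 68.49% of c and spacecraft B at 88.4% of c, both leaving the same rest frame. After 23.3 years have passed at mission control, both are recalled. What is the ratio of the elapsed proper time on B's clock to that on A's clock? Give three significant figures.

A: β = 0.6849; γ = 1/√(1 − 0.6849²) = 1/√0.5309 = 1.372. B: β = 0.884; γ = 1/√(1 − 0.884²) = 1/√0.2185 = 2.139.
τ_A/τ_B = γ_B/γ_A = 2.139/1.372 = 1.559, so τ_B/τ_A = 0.6416.

τ_B/τ_A = 0.642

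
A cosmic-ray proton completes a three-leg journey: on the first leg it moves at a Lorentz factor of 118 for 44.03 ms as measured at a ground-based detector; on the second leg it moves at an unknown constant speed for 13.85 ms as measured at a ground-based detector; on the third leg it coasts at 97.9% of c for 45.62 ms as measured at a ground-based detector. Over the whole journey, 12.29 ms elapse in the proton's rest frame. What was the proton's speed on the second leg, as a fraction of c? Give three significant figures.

Leg 1: γ = 118; τ_1 = 44.03/118.0 = 0.3731 ms.
Leg 2: speed unknown; τ_2 = 13.85/γ_2.
Leg 3: β = 0.979; γ = 1/√(1 − 0.979²) = 1/√0.04156 = 4.905; τ_3 = 45.62/4.905 = 9.300 ms.
Total proper time: 0.3731 + τ_2 + 9.300 = 12.29, so τ_2 = 12.29 − 9.673 = 2.617 ms.
γ_2 = 13.85/2.617 = 5.293; β = √(1 − 1/γ²) = √0.9643.

β = 0.982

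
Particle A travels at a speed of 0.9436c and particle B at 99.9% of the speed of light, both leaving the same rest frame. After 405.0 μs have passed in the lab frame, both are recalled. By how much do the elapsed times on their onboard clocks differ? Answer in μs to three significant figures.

A: γ = 1/√(1 − 0.9436²) = 1/√0.1096 = 3.020; τ_A = 405.0/3.020 = 134.1 μs.
B: β = 0.999; γ = 1/√(1 − 0.999²) = 1/√0.001999 = 22.37; τ_B = 405.0/22.37 = 18.11 μs.

|τ_A − τ_B| = 116 μs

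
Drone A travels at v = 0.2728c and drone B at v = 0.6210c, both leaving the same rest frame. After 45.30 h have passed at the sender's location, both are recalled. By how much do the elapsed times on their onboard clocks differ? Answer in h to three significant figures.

A: γ = 1/√(1 − 0.2728²) = 1/√0.9256 = 1.039; τ_A = 45.30/1.039 = 43.58 h.
B: γ = 1/√(1 − 0.6210²) = 1/√0.6144 = 1.276; τ_B = 45.30/1.276 = 35.51 h.

|τ_A − τ_B| = 8.08 h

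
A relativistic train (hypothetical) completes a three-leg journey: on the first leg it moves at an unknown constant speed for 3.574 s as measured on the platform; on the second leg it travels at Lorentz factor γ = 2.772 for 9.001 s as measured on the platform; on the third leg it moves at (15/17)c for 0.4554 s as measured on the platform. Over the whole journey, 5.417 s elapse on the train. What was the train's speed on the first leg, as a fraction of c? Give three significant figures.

Leg 1: speed unknown; τ_1 = 3.574/γ_1.
Leg 2: γ = 2.772; τ_2 = 9.001/2.772 = 3.247 s.
Leg 3: γ = 1/√(1 − (15/17)²) = 17/8 = 2.125; τ_3 = 0.4554/2.125 = 0.2143 s.
Total proper time: τ_1 + 3.247 + 0.2143 = 5.417, so τ_1 = 5.417 − 3.461 = 1.956 s.
γ_1 = 3.574/1.956 = 1.828; β = √(1 − 1/γ²) = √0.7006.

β = 0.837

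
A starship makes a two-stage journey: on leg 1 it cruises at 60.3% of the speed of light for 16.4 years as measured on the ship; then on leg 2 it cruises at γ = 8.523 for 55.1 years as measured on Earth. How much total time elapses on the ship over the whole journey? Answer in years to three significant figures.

τ = 22.9 years

Leg 1: 16.4 years is already measured on the ship.
Leg 2: γ = 8.523; τ_2 = 55.1/8.523 = 6.465 years.
Total: 16.40 + 6.465 years.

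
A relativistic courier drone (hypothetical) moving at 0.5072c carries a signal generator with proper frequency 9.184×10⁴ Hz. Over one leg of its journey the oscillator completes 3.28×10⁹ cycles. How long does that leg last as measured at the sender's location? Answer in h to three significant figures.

Δt = 11.5 h

γ = 1/√(1 − 0.5072²) = 1/√0.7427 = 1.160
Proper time for N cycles: τ = N/f = 3.28×10⁹/(9.184×10⁴) = 3.571×10⁴ s = 9.921 h.
Lab-frame duration Δt = γτ = 1.160 × 9.921 = 11.51 h.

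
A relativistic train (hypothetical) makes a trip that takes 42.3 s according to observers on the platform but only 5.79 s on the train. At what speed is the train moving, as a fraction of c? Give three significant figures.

The proper time is measured on the train (both events occur at the train's location); Δt is measured on the platform. γ = Δt/τ = 42.3/5.79 = 7.306.
β = √(1 − 1/γ²) = √(1 − 0.01874) = √0.9813

v = 0.991c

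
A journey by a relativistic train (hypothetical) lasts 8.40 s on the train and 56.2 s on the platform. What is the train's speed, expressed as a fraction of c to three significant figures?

v = 0.989c

The proper time is measured on the train (both events occur at the train's location); Δt is measured on the platform. γ = Δt/τ = 56.2/8.40 = 6.690.
β = √(1 − 1/γ²) = √(1 − 0.02234) = √0.9777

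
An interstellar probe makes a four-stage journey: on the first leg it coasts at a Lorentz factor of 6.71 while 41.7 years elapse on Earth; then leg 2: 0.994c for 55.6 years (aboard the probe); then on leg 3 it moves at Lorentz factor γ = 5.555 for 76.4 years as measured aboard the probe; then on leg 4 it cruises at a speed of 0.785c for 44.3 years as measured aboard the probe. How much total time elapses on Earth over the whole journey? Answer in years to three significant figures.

Leg 1: 41.7 years is already measured on Earth.
Leg 2: γ = 1/√(1 − 0.994²) = 1/√0.01196 = 9.142; Δt_2 = 9.142 × 55.6 = 508.3 years.
Leg 3: γ = 5.555; Δt_3 = 5.555 × 76.4 = 424.4 years.
Leg 4: γ = 1/√(1 − 0.785²) = 1/√0.3838 = 1.614; Δt_4 = 1.614 × 44.3 = 71.51 years.
Total: 41.70 + 508.3 + 424.4 + 71.51 years.

Δt = 1050 years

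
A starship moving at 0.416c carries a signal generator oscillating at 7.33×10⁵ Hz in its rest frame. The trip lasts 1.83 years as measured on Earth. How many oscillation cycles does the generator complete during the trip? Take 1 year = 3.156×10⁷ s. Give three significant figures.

γ = 1/√(1 − 0.416²) = 1/√0.8269 = 1.100
The oscillator's own cycle count is N = f × τ where τ is the proper time on the ship. τ = Δt/γ = 1.83/1.100 = 1.664 years = 5.252×10⁷ s.
N = 7.33×10⁵ × 5.252×10⁷ = 3.850×10¹³.

N = 3.85×10¹³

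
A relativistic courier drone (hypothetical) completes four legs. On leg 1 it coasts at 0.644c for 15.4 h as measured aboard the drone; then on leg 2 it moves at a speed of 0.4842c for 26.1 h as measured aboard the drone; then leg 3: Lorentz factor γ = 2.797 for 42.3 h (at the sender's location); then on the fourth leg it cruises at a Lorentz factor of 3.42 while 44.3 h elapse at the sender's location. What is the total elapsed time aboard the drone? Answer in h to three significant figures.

τ = 69.6 h

Leg 1: 15.4 h is already measured aboard the drone.
Leg 2: 26.1 h is already measured aboard the drone.
Leg 3: γ = 2.797; τ_3 = 42.3/2.797 = 15.12 h.
Leg 4: γ = 3.42; τ_4 = 44.3/3.420 = 12.95 h.
Total: 15.40 + 26.10 + 15.12 + 12.95 h.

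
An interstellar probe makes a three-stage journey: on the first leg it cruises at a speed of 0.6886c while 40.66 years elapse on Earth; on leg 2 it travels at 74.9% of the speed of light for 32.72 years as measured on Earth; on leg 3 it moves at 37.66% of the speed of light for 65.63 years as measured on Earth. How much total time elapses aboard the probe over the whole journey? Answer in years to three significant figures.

Leg 1: γ = 1/√(1 − 0.6886²) = 1/√0.5258 = 1.379; τ_1 = 40.66/1.379 = 29.48 years.
Leg 2: β = 0.749; γ = 1/√(1 − 0.749²) = 1/√0.4390 = 1.509; τ_2 = 32.72/1.509 = 21.68 years.
Leg 3: β = 0.3766; γ = 1/√(1 − 0.3766²) = 1/√0.8582 = 1.079; τ_3 = 65.63/1.079 = 60.80 years.
Total: 29.48 + 21.68 + 60.80 years.

τ = 112 years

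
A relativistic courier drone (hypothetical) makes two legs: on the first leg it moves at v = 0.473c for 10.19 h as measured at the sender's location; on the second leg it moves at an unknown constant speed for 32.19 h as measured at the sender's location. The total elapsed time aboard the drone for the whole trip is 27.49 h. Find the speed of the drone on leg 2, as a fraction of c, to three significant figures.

β = 0.818

Leg 1: γ = 1/√(1 − 0.473²) = 1/√0.7763 = 1.135; τ_1 = 10.19/1.135 = 8.978 h.
Leg 2: speed unknown; τ_2 = 32.19/γ_2.
Total proper time: 8.978 + τ_2 = 27.49, so τ_2 = 27.49 − 8.978 = 18.51 h.
γ_2 = 32.19/18.51 = 1.739; β = √(1 − 1/γ²) = √0.6693.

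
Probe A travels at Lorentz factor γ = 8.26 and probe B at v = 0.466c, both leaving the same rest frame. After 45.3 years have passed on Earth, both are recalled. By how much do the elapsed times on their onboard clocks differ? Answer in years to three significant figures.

A: γ = 8.26; τ_A = 45.3/8.260 = 5.484 years.
B: γ = 1/√(1 − 0.466²) = 1/√0.7828 = 1.130; τ_B = 45.3/1.130 = 40.08 years.

|τ_A − τ_B| = 34.6 years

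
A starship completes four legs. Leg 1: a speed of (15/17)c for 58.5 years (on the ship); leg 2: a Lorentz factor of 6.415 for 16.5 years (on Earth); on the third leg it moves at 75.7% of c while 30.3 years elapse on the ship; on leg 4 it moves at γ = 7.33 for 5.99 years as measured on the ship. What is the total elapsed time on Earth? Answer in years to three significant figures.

Leg 1: γ = 1/√(1 − (15/17)²) = 17/8 = 2.125; Δt_1 = 2.125 × 58.5 = 124.3 years.
Leg 2: 16.5 years is already measured on Earth.
Leg 3: β = 0.757; γ = 1/√(1 − 0.757²) = 1/√0.4270 = 1.530; Δt_3 = 1.530 × 30.3 = 46.37 years.
Leg 4: γ = 7.33; Δt_4 = 7.330 × 5.99 = 43.91 years.
Total: 124.3 + 16.50 + 46.37 + 43.91 years.

Δt = 231 years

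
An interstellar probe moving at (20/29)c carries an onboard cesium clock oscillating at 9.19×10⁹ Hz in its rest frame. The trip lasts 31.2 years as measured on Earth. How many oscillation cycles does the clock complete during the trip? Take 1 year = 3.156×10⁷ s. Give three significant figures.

γ = 1/√(1 − (20/29)²) = 29/21 ≈ 1.381
The oscillator's own cycle count is N = f × τ where τ is the proper time aboard the probe. τ = Δt/γ = 31.2/1.381 = 22.59 years = 7.130×10⁸ s.
N = 9.19×10⁹ × 7.130×10⁸ = 6.553×10¹⁸.

N = 6.55×10¹⁸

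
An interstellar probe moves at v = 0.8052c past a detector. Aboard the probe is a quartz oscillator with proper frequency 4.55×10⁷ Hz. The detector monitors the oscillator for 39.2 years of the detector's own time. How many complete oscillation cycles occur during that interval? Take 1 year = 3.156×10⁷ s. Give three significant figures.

γ = 1/√(1 − 0.8052²) = 1/√0.3517 = 1.686
During 39.2 years of lab time, the oscillator's proper time advances by τ = Δt/γ = 39.2/1.686 = 23.25 years = 7.336×10⁸ s.
N = f × τ = 4.55×10⁷ × 7.336×10⁸ = 3.338×10¹⁶.

N = 3.34×10¹⁶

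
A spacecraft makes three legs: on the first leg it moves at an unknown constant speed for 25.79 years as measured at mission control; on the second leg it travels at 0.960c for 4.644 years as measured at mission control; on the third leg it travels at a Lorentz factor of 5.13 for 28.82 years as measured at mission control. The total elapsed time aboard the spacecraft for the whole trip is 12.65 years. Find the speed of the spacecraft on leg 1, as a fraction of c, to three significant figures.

β = 0.975

Leg 1: speed unknown; τ_1 = 25.79/γ_1.
Leg 2: γ = 1/√(1 − 0.960²) = 25/7 ≈ 3.571; τ_2 = 4.644/3.571 = 1.300 years.
Leg 3: γ = 5.13; τ_3 = 28.82/5.130 = 5.618 years.
Total proper time: τ_1 + 1.300 + 5.618 = 12.65, so τ_1 = 12.65 − 6.918 = 5.732 years.
γ_1 = 25.79/5.732 = 4.500; β = √(1 − 1/γ²) = √0.9506.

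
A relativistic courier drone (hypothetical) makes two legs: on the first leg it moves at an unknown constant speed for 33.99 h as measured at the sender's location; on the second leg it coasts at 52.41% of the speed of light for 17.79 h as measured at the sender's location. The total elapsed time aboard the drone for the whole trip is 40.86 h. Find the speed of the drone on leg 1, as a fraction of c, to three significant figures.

Leg 1: speed unknown; τ_1 = 33.99/γ_1.
Leg 2: β = 0.5241; γ = 1/√(1 − 0.5241²) = 1/√0.7253 = 1.174; τ_2 = 17.79/1.174 = 15.15 h.
Total proper time: τ_1 + 15.15 = 40.86, so τ_1 = 40.86 − 15.15 = 25.71 h.
γ_1 = 33.99/25.71 = 1.322; β = √(1 − 1/γ²) = √0.4279.

β = 0.654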